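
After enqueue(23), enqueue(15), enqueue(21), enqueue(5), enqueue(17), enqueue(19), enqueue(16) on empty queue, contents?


enqueue(23) -> [23]
enqueue(15) -> [23, 15]
enqueue(21) -> [23, 15, 21]
enqueue(5) -> [23, 15, 21, 5]
enqueue(17) -> [23, 15, 21, 5, 17]
enqueue(19) -> [23, 15, 21, 5, 17, 19]
enqueue(16) -> [23, 15, 21, 5, 17, 19, 16]
Final queue (front to back): [23, 15, 21, 5, 17, 19, 16]


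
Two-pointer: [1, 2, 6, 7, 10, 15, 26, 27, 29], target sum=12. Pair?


Two pointers: lo=0, hi=8
Found pair: (2, 10) summing to 12


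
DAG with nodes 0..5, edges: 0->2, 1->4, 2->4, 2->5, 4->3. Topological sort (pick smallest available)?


Kahn's algorithm, process smallest node first
Order: [0, 1, 2, 4, 3, 5]


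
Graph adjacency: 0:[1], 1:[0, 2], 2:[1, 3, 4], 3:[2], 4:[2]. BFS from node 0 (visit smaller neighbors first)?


BFS queue: start with [0]
Visit order: [0, 1, 2, 3, 4]


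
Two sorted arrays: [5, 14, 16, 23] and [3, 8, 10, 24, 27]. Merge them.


Compare heads, take smaller each step.
Merged: [3, 5, 8, 10, 14, 16, 23, 24, 27]


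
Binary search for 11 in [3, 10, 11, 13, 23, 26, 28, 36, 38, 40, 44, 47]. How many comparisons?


Search for 11:
[0,11] mid=5 arr[5]=26
[0,4] mid=2 arr[2]=11
Total: 2 comparisons


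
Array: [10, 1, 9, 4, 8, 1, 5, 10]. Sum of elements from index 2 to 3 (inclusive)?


Prefix sums: [0, 10, 11, 20, 24, 32, 33, 38, 48]
Sum[2..3] = prefix[4] - prefix[2] = 24 - 11 = 13


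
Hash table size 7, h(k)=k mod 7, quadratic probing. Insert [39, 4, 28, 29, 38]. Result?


Insertions: 39->slot 4; 4->slot 5; 28->slot 0; 29->slot 1; 38->slot 3
Table: [28, 29, None, 38, 39, 4, None]


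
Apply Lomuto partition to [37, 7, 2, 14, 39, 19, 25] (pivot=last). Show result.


Elements <= 25 go left of pivot.
Result: [7, 2, 14, 19, 25, 37, 39], pivot at index 4


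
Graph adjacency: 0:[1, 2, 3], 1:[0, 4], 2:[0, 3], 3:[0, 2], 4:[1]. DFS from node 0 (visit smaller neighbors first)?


DFS stack-based: start with [0]
Visit order: [0, 1, 4, 2, 3]


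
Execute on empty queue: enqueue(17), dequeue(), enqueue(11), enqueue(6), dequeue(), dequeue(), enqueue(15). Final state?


enqueue(17) -> [17]
dequeue() returns 17 -> []
enqueue(11) -> [11]
enqueue(6) -> [11, 6]
dequeue() returns 11 -> [6]
dequeue() returns 6 -> []
enqueue(15) -> [15]
Final queue (front to back): [15]


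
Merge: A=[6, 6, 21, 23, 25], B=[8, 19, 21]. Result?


Compare heads, take smaller each step.
Merged: [6, 6, 8, 19, 21, 21, 23, 25]


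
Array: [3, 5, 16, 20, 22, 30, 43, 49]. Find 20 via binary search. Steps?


Search for 20:
[0,7] mid=3 arr[3]=20
Total: 1 comparisons


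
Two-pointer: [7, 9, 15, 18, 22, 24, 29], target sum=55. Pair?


Two pointers: lo=0, hi=6
No pair sums to 55


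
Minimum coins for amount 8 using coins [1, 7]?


dp[0]=0; dp[i]=1+min(dp[i-c] for c in coins)
...dp[3]=3, dp[4]=4, dp[5]=5, dp[6]=6, dp[7]=1, dp[8]=2
Minimum coins for 8 = 2


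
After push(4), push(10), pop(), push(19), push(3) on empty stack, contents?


push(4) -> [4]
push(10) -> [4, 10]
pop() returns 10 -> [4]
push(19) -> [4, 19]
push(3) -> [4, 19, 3]
Final stack (bottom to top): [4, 19, 3]


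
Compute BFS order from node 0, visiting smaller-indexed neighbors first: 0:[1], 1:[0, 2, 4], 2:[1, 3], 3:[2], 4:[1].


BFS queue: start with [0]
Visit order: [0, 1, 2, 4, 3]


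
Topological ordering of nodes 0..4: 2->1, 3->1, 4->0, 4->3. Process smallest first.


Kahn's algorithm, process smallest node first
Order: [2, 4, 0, 3, 1]


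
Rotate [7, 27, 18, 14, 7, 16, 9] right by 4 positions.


Right rotate by 4: [14, 7, 16, 9, 7, 27, 18]


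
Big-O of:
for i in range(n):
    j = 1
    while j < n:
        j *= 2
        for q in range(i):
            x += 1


Per nesting level: O(n) * O(log n) * O(n) [triangular over i] = O(n^2 log n)
Complexity: O(n^2 log n)


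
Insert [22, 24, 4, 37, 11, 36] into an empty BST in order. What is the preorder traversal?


Root = 22; build tree by BST insertion.
Preorder traversal: [22, 4, 11, 24, 37, 36]


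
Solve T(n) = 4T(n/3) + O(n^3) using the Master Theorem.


a=4, b=3, c=3. log_3(4)=1.262 < c=3. Case 3: O(n^c) = O(n^3)
Complexity: O(n^3)


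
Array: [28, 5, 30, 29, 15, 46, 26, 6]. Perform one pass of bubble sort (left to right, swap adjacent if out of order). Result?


After one pass: [5, 28, 29, 15, 30, 26, 6, 46]


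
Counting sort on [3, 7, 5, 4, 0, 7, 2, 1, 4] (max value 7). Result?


Count array: [1, 1, 1, 1, 2, 1, 0, 2]
Reconstruct: [0, 1, 2, 3, 4, 4, 5, 7, 7]


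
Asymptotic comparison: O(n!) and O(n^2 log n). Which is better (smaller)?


n^2 log n grows slower than factorial
O(n^2 log n) is asymptotically smaller; O(n!) grows faster


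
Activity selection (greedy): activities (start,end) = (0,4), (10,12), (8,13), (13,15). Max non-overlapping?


Greedy: pick earliest-ending, then skip overlaps.
Selected (3 activities): [(0, 4), (10, 12), (13, 15)]


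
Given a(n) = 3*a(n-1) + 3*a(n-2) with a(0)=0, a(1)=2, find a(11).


Build bottom-up:
...a(9)=70632, a(10)=267786, a(11)=3*267786+3*70632=1015254


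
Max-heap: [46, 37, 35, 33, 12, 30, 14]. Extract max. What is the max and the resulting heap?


Max = 46
Replace root with last, heapify down
Resulting heap: [37, 33, 35, 14, 12, 30]


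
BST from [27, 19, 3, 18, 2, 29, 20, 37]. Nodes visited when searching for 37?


BST root = 27
Search for 37: compare at each node
Path: [27, 29, 37]


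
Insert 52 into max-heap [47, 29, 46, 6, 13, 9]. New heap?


Append 52: [47, 29, 46, 6, 13, 9, 52]
Bubble up: swap idx 6(52) with idx 2(46); swap idx 2(52) with idx 0(47)
Result: [52, 29, 47, 6, 13, 9, 46]


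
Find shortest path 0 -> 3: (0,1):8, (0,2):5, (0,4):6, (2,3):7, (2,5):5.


Dijkstra from 0:
Distances: {0: 0, 1: 8, 2: 5, 3: 12, 4: 6, 5: 10}
Shortest distance to 3 = 12, path = [0, 2, 3]


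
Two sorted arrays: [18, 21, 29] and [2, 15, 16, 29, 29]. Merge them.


Compare heads, take smaller each step.
Merged: [2, 15, 16, 18, 21, 29, 29, 29]


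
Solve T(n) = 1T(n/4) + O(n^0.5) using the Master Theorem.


a=1, b=4, c=0.5. log_4(1)=0 < c=0.5. Case 3: O(n^c) = O(sqrt(n))
Complexity: O(sqrt(n))


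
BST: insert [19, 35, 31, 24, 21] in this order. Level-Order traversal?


Root = 19; build tree by BST insertion.
Level-Order traversal: [19, 35, 31, 24, 21]


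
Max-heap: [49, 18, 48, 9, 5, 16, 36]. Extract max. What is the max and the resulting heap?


Max = 49
Replace root with last, heapify down
Resulting heap: [48, 18, 36, 9, 5, 16]


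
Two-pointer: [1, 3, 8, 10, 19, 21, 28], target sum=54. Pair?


Two pointers: lo=0, hi=6
No pair sums to 54


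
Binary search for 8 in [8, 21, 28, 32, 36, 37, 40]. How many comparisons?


Search for 8:
[0,6] mid=3 arr[3]=32
[0,2] mid=1 arr[1]=21
[0,0] mid=0 arr[0]=8
Total: 3 comparisons


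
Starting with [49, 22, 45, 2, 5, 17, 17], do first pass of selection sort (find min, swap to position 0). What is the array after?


After one pass: [2, 22, 45, 49, 5, 17, 17]


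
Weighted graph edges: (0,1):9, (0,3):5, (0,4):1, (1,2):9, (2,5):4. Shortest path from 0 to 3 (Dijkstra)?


Dijkstra from 0:
Distances: {0: 0, 1: 9, 2: 18, 3: 5, 4: 1, 5: 22}
Shortest distance to 3 = 5, path = [0, 3]


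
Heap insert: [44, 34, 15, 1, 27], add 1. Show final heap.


Append 1: [44, 34, 15, 1, 27, 1]
Bubble up: no swaps needed
Result: [44, 34, 15, 1, 27, 1]


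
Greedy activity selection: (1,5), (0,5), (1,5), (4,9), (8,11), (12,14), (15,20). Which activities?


Greedy: pick earliest-ending, then skip overlaps.
Selected (4 activities): [(1, 5), (8, 11), (12, 14), (15, 20)]


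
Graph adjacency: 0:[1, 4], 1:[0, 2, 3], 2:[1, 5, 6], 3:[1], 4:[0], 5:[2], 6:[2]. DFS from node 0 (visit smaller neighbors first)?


DFS stack-based: start with [0]
Visit order: [0, 1, 2, 5, 6, 3, 4]


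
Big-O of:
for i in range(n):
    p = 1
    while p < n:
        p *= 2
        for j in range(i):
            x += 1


Per nesting level: O(n) * O(log n) * O(n) [triangular over i] = O(n^2 log n)
Complexity: O(n^2 log n)


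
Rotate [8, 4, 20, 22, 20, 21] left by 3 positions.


Left rotate by 3: [22, 20, 21, 8, 4, 20]


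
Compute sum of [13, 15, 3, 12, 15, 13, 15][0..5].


Prefix sums: [0, 13, 28, 31, 43, 58, 71, 86]
Sum[0..5] = prefix[6] - prefix[0] = 71 - 0 = 71


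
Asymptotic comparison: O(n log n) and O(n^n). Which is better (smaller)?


linearithmic grows slower than n^n
O(n log n) is asymptotically smaller; O(n^n) grows faster


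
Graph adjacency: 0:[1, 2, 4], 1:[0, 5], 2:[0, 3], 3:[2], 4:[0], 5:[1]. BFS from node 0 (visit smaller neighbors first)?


BFS queue: start with [0]
Visit order: [0, 1, 2, 4, 5, 3]


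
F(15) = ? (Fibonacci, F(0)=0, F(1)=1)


F(n)=F(n-1)+F(n-2)
...F(13)=233, F(14)=377, F(15)=610


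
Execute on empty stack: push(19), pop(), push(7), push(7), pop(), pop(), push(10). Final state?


push(19) -> [19]
pop() returns 19 -> []
push(7) -> [7]
push(7) -> [7, 7]
pop() returns 7 -> [7]
pop() returns 7 -> []
push(10) -> [10]
Final stack (bottom to top): [10]


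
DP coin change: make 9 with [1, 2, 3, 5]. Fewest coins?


dp[0]=0; dp[i]=1+min(dp[i-c] for c in coins)
...dp[4]=2, dp[5]=1, dp[6]=2, dp[7]=2, dp[8]=2, dp[9]=3
Minimum coins for 9 = 3


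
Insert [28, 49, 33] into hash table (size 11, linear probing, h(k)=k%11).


Insertions: 28->slot 6; 49->slot 5; 33->slot 0
Table: [33, None, None, None, None, 49, 28, None, None, None, None]


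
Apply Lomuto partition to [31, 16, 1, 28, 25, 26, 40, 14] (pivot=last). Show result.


Elements <= 14 go left of pivot.
Result: [1, 14, 31, 28, 25, 26, 40, 16], pivot at index 1


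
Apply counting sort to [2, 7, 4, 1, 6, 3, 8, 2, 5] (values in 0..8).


Count array: [0, 1, 2, 1, 1, 1, 1, 1, 1]
Reconstruct: [1, 2, 2, 3, 4, 5, 6, 7, 8]


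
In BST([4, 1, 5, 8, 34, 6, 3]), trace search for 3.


BST root = 4
Search for 3: compare at each node
Path: [4, 1, 3]


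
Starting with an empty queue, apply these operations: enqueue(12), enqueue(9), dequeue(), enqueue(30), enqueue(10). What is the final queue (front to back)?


enqueue(12) -> [12]
enqueue(9) -> [12, 9]
dequeue() returns 12 -> [9]
enqueue(30) -> [9, 30]
enqueue(10) -> [9, 30, 10]
Final queue (front to back): [9, 30, 10]


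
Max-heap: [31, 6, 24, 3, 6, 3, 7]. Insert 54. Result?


Append 54: [31, 6, 24, 3, 6, 3, 7, 54]
Bubble up: swap idx 7(54) with idx 3(3); swap idx 3(54) with idx 1(6); swap idx 1(54) with idx 0(31)
Result: [54, 31, 24, 6, 6, 3, 7, 3]


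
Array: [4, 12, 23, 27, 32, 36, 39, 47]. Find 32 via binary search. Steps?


Search for 32:
[0,7] mid=3 arr[3]=27
[4,7] mid=5 arr[5]=36
[4,4] mid=4 arr[4]=32
Total: 3 comparisons


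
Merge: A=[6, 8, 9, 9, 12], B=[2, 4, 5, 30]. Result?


Compare heads, take smaller each step.
Merged: [2, 4, 5, 6, 8, 9, 9, 12, 30]


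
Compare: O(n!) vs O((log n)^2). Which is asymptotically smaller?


polylogarithmic grows slower than factorial
O((log n)^2) is asymptotically smaller; O(n!) grows faster


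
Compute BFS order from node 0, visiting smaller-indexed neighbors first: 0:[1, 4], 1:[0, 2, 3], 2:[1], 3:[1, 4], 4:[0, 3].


BFS queue: start with [0]
Visit order: [0, 1, 4, 2, 3]


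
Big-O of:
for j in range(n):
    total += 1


Per nesting level: O(n) = O(n)
Complexity: O(n)


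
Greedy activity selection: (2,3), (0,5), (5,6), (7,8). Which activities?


Greedy: pick earliest-ending, then skip overlaps.
Selected (3 activities): [(2, 3), (5, 6), (7, 8)]


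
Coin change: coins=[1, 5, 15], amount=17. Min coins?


dp[0]=0; dp[i]=1+min(dp[i-c] for c in coins)
...dp[12]=4, dp[13]=5, dp[14]=6, dp[15]=1, dp[16]=2, dp[17]=3
Minimum coins for 17 = 3


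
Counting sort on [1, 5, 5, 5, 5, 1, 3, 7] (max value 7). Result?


Count array: [0, 2, 0, 1, 0, 4, 0, 1]
Reconstruct: [1, 1, 3, 5, 5, 5, 5, 7]


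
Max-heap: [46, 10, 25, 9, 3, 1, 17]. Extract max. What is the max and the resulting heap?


Max = 46
Replace root with last, heapify down
Resulting heap: [25, 10, 17, 9, 3, 1]


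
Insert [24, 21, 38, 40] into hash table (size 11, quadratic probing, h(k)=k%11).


Insertions: 24->slot 2; 21->slot 10; 38->slot 5; 40->slot 7
Table: [None, None, 24, None, None, 38, None, 40, None, None, 21]


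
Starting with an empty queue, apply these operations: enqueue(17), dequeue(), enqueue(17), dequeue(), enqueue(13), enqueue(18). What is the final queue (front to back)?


enqueue(17) -> [17]
dequeue() returns 17 -> []
enqueue(17) -> [17]
dequeue() returns 17 -> []
enqueue(13) -> [13]
enqueue(18) -> [13, 18]
Final queue (front to back): [13, 18]


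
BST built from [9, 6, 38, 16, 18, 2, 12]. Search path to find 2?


BST root = 9
Search for 2: compare at each node
Path: [9, 6, 2]


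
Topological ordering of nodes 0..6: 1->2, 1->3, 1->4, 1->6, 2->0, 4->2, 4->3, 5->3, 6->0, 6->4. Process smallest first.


Kahn's algorithm, process smallest node first
Order: [1, 5, 6, 4, 2, 0, 3]


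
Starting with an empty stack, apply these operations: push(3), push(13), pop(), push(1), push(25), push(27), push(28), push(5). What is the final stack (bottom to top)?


push(3) -> [3]
push(13) -> [3, 13]
pop() returns 13 -> [3]
push(1) -> [3, 1]
push(25) -> [3, 1, 25]
push(27) -> [3, 1, 25, 27]
push(28) -> [3, 1, 25, 27, 28]
push(5) -> [3, 1, 25, 27, 28, 5]
Final stack (bottom to top): [3, 1, 25, 27, 28, 5]


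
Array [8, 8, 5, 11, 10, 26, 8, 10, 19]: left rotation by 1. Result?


Left rotate by 1: [8, 5, 11, 10, 26, 8, 10, 19, 8]


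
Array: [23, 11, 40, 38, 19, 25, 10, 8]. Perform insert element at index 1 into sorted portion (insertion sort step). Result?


After one pass: [11, 23, 40, 38, 19, 25, 10, 8]


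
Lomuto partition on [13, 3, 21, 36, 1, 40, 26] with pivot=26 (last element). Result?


Elements <= 26 go left of pivot.
Result: [13, 3, 21, 1, 26, 40, 36], pivot at index 4


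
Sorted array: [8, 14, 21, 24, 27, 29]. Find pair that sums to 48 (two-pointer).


Two pointers: lo=0, hi=5
Found pair: (21, 27) summing to 48


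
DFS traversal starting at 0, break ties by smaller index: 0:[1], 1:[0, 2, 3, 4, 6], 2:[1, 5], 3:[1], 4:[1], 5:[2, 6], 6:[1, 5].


DFS stack-based: start with [0]
Visit order: [0, 1, 2, 5, 6, 3, 4]


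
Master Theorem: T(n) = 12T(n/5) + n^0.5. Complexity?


a=12, b=5, c=0.5. log_5(12)=1.544 > c=0.5. Case 1: O(n^log_b(a)) = O(n^1.544)
Complexity: O(n^1.544)


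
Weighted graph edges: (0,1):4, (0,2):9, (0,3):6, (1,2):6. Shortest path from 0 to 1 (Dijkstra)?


Dijkstra from 0:
Distances: {0: 0, 1: 4, 2: 9, 3: 6}
Shortest distance to 1 = 4, path = [0, 1]


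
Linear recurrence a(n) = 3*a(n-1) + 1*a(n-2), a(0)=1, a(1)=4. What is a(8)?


Build bottom-up:
...a(6)=1549, a(7)=5116, a(8)=3*5116+1*1549=16897


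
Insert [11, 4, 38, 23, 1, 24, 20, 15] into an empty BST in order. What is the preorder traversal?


Root = 11; build tree by BST insertion.
Preorder traversal: [11, 4, 1, 38, 23, 20, 15, 24]


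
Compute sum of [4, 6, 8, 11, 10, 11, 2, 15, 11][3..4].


Prefix sums: [0, 4, 10, 18, 29, 39, 50, 52, 67, 78]
Sum[3..4] = prefix[5] - prefix[3] = 39 - 18 = 21


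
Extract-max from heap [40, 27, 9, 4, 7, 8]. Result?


Max = 40
Replace root with last, heapify down
Resulting heap: [27, 8, 9, 4, 7]


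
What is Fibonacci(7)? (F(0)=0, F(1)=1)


F(n)=F(n-1)+F(n-2)
...F(5)=5, F(6)=8, F(7)=13


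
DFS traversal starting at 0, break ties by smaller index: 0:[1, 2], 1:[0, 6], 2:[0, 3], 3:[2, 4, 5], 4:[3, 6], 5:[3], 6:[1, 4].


DFS stack-based: start with [0]
Visit order: [0, 1, 6, 4, 3, 2, 5]


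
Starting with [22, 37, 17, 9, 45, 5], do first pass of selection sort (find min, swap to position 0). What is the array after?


After one pass: [5, 37, 17, 9, 45, 22]


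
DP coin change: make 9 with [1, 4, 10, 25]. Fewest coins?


dp[0]=0; dp[i]=1+min(dp[i-c] for c in coins)
...dp[4]=1, dp[5]=2, dp[6]=3, dp[7]=4, dp[8]=2, dp[9]=3
Minimum coins for 9 = 3


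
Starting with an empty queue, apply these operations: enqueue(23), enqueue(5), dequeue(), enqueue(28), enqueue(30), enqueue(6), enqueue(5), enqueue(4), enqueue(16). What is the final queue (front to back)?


enqueue(23) -> [23]
enqueue(5) -> [23, 5]
dequeue() returns 23 -> [5]
enqueue(28) -> [5, 28]
enqueue(30) -> [5, 28, 30]
enqueue(6) -> [5, 28, 30, 6]
enqueue(5) -> [5, 28, 30, 6, 5]
enqueue(4) -> [5, 28, 30, 6, 5, 4]
enqueue(16) -> [5, 28, 30, 6, 5, 4, 16]
Final queue (front to back): [5, 28, 30, 6, 5, 4, 16]


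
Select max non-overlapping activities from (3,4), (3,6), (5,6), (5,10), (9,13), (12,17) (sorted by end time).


Greedy: pick earliest-ending, then skip overlaps.
Selected (3 activities): [(3, 4), (5, 6), (9, 13)]


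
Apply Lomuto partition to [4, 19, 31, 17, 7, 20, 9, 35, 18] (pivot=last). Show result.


Elements <= 18 go left of pivot.
Result: [4, 17, 7, 9, 18, 20, 19, 35, 31], pivot at index 4


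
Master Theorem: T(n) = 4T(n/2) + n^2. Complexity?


a=4, b=2, c=2. log_2(4)=2 = c=2. Case 2: O(n^c log n) = O(n^2 log n)
Complexity: O(n^2 log n)


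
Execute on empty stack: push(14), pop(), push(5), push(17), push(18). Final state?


push(14) -> [14]
pop() returns 14 -> []
push(5) -> [5]
push(17) -> [5, 17]
push(18) -> [5, 17, 18]
Final stack (bottom to top): [5, 17, 18]


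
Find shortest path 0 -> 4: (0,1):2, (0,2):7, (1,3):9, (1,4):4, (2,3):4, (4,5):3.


Dijkstra from 0:
Distances: {0: 0, 1: 2, 2: 7, 3: 11, 4: 6, 5: 9}
Shortest distance to 4 = 6, path = [0, 1, 4]


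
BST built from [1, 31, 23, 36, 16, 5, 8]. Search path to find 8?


BST root = 1
Search for 8: compare at each node
Path: [1, 31, 23, 16, 5, 8]


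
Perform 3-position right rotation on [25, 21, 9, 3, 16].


Right rotate by 3: [9, 3, 16, 25, 21]


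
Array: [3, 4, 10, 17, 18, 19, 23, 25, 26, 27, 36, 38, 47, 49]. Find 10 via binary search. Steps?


Search for 10:
[0,13] mid=6 arr[6]=23
[0,5] mid=2 arr[2]=10
Total: 2 comparisons


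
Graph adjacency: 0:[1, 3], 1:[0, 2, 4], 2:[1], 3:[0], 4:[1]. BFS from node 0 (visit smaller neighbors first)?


BFS queue: start with [0]
Visit order: [0, 1, 3, 2, 4]


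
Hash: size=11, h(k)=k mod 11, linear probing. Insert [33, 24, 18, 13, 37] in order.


Insertions: 33->slot 0; 24->slot 2; 18->slot 7; 13->slot 3; 37->slot 4
Table: [33, None, 24, 13, 37, None, None, 18, None, None, None]


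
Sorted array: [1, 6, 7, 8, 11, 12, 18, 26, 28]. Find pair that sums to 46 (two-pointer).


Two pointers: lo=0, hi=8
Found pair: (18, 28) summing to 46


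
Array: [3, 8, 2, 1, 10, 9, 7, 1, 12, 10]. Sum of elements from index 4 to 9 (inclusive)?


Prefix sums: [0, 3, 11, 13, 14, 24, 33, 40, 41, 53, 63]
Sum[4..9] = prefix[10] - prefix[4] = 63 - 14 = 49


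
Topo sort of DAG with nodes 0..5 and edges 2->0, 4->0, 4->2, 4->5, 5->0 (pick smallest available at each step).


Kahn's algorithm, process smallest node first
Order: [1, 3, 4, 2, 5, 0]


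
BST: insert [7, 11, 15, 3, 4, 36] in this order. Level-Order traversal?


Root = 7; build tree by BST insertion.
Level-Order traversal: [7, 3, 11, 4, 15, 36]


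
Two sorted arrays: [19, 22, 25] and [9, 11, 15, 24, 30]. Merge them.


Compare heads, take smaller each step.
Merged: [9, 11, 15, 19, 22, 24, 25, 30]


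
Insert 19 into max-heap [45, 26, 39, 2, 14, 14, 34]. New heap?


Append 19: [45, 26, 39, 2, 14, 14, 34, 19]
Bubble up: swap idx 7(19) with idx 3(2)
Result: [45, 26, 39, 19, 14, 14, 34, 2]


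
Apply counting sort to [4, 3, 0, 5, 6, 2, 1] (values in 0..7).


Count array: [1, 1, 1, 1, 1, 1, 1, 0]
Reconstruct: [0, 1, 2, 3, 4, 5, 6]


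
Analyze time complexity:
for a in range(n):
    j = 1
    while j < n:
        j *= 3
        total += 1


Per nesting level: O(n) * O(log n) = O(n log n)
Complexity: O(n log n)


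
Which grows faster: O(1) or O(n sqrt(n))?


constant grows slower than n^1.5
O(1) is asymptotically smaller; O(n sqrt(n)) grows faster


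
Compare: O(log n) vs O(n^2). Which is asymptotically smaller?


logarithmic grows slower than quadratic
O(log n) is asymptotically smaller; O(n^2) grows faster


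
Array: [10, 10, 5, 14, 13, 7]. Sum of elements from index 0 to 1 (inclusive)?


Prefix sums: [0, 10, 20, 25, 39, 52, 59]
Sum[0..1] = prefix[2] - prefix[0] = 20 - 0 = 20


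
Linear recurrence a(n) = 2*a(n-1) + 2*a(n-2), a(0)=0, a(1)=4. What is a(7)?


Build bottom-up:
...a(5)=176, a(6)=480, a(7)=2*480+2*176=1312


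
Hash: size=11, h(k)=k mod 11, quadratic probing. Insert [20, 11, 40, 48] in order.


Insertions: 20->slot 9; 11->slot 0; 40->slot 7; 48->slot 4
Table: [11, None, None, None, 48, None, None, 40, None, 20, None]


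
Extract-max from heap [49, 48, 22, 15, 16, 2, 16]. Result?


Max = 49
Replace root with last, heapify down
Resulting heap: [48, 16, 22, 15, 16, 2]


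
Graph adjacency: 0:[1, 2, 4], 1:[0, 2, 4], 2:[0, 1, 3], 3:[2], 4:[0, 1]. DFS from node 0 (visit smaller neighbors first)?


DFS stack-based: start with [0]
Visit order: [0, 1, 2, 3, 4]


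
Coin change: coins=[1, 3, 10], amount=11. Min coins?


dp[0]=0; dp[i]=1+min(dp[i-c] for c in coins)
...dp[6]=2, dp[7]=3, dp[8]=4, dp[9]=3, dp[10]=1, dp[11]=2
Minimum coins for 11 = 2


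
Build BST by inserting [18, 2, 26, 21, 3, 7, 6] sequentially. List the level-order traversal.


Root = 18; build tree by BST insertion.
Level-Order traversal: [18, 2, 26, 3, 21, 7, 6]


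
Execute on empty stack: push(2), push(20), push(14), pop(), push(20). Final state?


push(2) -> [2]
push(20) -> [2, 20]
push(14) -> [2, 20, 14]
pop() returns 14 -> [2, 20]
push(20) -> [2, 20, 20]
Final stack (bottom to top): [2, 20, 20]


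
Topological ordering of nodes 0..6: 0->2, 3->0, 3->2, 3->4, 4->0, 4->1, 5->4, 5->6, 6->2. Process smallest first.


Kahn's algorithm, process smallest node first
Order: [3, 5, 4, 0, 1, 6, 2]


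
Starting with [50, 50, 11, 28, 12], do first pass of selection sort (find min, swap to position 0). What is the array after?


After one pass: [11, 50, 50, 28, 12]


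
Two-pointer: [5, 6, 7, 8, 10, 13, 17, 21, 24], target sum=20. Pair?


Two pointers: lo=0, hi=8
Found pair: (7, 13) summing to 20


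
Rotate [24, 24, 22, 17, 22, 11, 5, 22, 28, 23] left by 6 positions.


Left rotate by 6: [5, 22, 28, 23, 24, 24, 22, 17, 22, 11]


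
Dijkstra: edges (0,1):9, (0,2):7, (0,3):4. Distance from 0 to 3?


Dijkstra from 0:
Distances: {0: 0, 1: 9, 2: 7, 3: 4}
Shortest distance to 3 = 4, path = [0, 3]


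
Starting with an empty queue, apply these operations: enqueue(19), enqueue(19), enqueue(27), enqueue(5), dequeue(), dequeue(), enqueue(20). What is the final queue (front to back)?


enqueue(19) -> [19]
enqueue(19) -> [19, 19]
enqueue(27) -> [19, 19, 27]
enqueue(5) -> [19, 19, 27, 5]
dequeue() returns 19 -> [19, 27, 5]
dequeue() returns 19 -> [27, 5]
enqueue(20) -> [27, 5, 20]
Final queue (front to back): [27, 5, 20]


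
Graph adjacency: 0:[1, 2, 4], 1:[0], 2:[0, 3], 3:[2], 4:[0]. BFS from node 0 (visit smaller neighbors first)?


BFS queue: start with [0]
Visit order: [0, 1, 2, 4, 3]


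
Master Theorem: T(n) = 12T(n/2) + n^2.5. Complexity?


a=12, b=2, c=2.5. log_2(12)=3.585 > c=2.5. Case 1: O(n^log_b(a)) = O(n^3.585)
Complexity: O(n^3.585)


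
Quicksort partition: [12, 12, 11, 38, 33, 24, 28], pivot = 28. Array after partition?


Elements <= 28 go left of pivot.
Result: [12, 12, 11, 24, 28, 38, 33], pivot at index 4


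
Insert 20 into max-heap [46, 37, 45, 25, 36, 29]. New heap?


Append 20: [46, 37, 45, 25, 36, 29, 20]
Bubble up: no swaps needed
Result: [46, 37, 45, 25, 36, 29, 20]


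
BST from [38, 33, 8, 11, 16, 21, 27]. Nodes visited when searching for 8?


BST root = 38
Search for 8: compare at each node
Path: [38, 33, 8]


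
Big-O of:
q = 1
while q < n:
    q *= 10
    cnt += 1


Per nesting level: O(log n) = O(log n)
Complexity: O(log n)


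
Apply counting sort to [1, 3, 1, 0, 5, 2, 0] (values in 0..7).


Count array: [2, 2, 1, 1, 0, 1, 0, 0]
Reconstruct: [0, 0, 1, 1, 2, 3, 5]


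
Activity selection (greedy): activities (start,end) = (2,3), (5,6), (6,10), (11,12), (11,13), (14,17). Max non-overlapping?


Greedy: pick earliest-ending, then skip overlaps.
Selected (5 activities): [(2, 3), (5, 6), (6, 10), (11, 12), (14, 17)]


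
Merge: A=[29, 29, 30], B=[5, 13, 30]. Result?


Compare heads, take smaller each step.
Merged: [5, 13, 29, 29, 30, 30]


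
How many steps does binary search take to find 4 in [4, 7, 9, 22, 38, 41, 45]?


Search for 4:
[0,6] mid=3 arr[3]=22
[0,2] mid=1 arr[1]=7
[0,0] mid=0 arr[0]=4
Total: 3 comparisons


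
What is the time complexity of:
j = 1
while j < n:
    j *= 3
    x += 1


Per nesting level: O(log n) = O(log n)
Complexity: O(log n)


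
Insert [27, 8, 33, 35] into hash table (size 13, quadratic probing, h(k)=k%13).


Insertions: 27->slot 1; 8->slot 8; 33->slot 7; 35->slot 9
Table: [None, 27, None, None, None, None, None, 33, 8, 35, None, None, None]


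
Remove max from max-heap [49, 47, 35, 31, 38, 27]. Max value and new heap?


Max = 49
Replace root with last, heapify down
Resulting heap: [47, 38, 35, 31, 27]


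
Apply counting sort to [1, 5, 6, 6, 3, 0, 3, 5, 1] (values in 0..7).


Count array: [1, 2, 0, 2, 0, 2, 2, 0]
Reconstruct: [0, 1, 1, 3, 3, 5, 5, 6, 6]


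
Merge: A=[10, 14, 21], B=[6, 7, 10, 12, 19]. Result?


Compare heads, take smaller each step.
Merged: [6, 7, 10, 10, 12, 14, 19, 21]


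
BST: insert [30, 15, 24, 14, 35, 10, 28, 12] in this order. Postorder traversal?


Root = 30; build tree by BST insertion.
Postorder traversal: [12, 10, 14, 28, 24, 15, 35, 30]


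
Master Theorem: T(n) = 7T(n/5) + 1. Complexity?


a=7, b=5, c=0. log_5(7)=1.209 > c=0. Case 1: O(n^log_b(a)) = O(n^1.209)
Complexity: O(n^1.209)


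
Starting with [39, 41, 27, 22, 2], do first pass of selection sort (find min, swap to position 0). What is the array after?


After one pass: [2, 41, 27, 22, 39]


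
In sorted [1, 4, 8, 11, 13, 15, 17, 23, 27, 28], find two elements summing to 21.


Two pointers: lo=0, hi=9
Found pair: (4, 17) summing to 21


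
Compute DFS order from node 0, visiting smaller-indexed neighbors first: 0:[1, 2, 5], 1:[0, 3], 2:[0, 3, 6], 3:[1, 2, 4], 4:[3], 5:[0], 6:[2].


DFS stack-based: start with [0]
Visit order: [0, 1, 3, 2, 6, 4, 5]


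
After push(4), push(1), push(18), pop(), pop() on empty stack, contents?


push(4) -> [4]
push(1) -> [4, 1]
push(18) -> [4, 1, 18]
pop() returns 18 -> [4, 1]
pop() returns 1 -> [4]
Final stack (bottom to top): [4]


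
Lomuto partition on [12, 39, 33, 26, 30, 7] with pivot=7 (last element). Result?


Elements <= 7 go left of pivot.
Result: [7, 39, 33, 26, 30, 12], pivot at index 0


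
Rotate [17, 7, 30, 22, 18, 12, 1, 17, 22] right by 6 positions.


Right rotate by 6: [22, 18, 12, 1, 17, 22, 17, 7, 30]


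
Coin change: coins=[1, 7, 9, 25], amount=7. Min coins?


dp[0]=0; dp[i]=1+min(dp[i-c] for c in coins)
...dp[2]=2, dp[3]=3, dp[4]=4, dp[5]=5, dp[6]=6, dp[7]=1
Minimum coins for 7 = 1


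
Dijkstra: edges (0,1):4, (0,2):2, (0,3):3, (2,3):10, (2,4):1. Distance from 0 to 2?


Dijkstra from 0:
Distances: {0: 0, 1: 4, 2: 2, 3: 3, 4: 3}
Shortest distance to 2 = 2, path = [0, 2]


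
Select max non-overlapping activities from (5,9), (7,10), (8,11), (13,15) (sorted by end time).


Greedy: pick earliest-ending, then skip overlaps.
Selected (2 activities): [(5, 9), (13, 15)]


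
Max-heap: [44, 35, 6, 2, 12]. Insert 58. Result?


Append 58: [44, 35, 6, 2, 12, 58]
Bubble up: swap idx 5(58) with idx 2(6); swap idx 2(58) with idx 0(44)
Result: [58, 35, 44, 2, 12, 6]


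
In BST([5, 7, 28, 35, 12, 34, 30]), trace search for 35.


BST root = 5
Search for 35: compare at each node
Path: [5, 7, 28, 35]


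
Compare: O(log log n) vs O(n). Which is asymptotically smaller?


double-logarithmic grows slower than linear
O(log log n) is asymptotically smaller; O(n) grows faster


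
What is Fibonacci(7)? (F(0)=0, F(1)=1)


F(n)=F(n-1)+F(n-2)
...F(5)=5, F(6)=8, F(7)=13


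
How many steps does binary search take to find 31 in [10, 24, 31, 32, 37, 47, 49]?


Search for 31:
[0,6] mid=3 arr[3]=32
[0,2] mid=1 arr[1]=24
[2,2] mid=2 arr[2]=31
Total: 3 comparisons


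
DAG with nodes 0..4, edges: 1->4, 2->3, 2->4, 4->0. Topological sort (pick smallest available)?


Kahn's algorithm, process smallest node first
Order: [1, 2, 3, 4, 0]


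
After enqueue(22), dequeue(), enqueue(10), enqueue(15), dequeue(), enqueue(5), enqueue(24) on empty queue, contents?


enqueue(22) -> [22]
dequeue() returns 22 -> []
enqueue(10) -> [10]
enqueue(15) -> [10, 15]
dequeue() returns 10 -> [15]
enqueue(5) -> [15, 5]
enqueue(24) -> [15, 5, 24]
Final queue (front to back): [15, 5, 24]


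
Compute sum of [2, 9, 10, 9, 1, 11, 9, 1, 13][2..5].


Prefix sums: [0, 2, 11, 21, 30, 31, 42, 51, 52, 65]
Sum[2..5] = prefix[6] - prefix[2] = 42 - 11 = 31


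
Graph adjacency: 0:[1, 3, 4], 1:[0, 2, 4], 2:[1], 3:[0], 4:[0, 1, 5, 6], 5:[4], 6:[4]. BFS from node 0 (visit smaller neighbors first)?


BFS queue: start with [0]
Visit order: [0, 1, 3, 4, 2, 5, 6]


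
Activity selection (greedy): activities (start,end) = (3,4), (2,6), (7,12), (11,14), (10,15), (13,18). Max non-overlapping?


Greedy: pick earliest-ending, then skip overlaps.
Selected (3 activities): [(3, 4), (7, 12), (13, 18)]


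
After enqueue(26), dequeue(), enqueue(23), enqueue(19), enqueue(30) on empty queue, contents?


enqueue(26) -> [26]
dequeue() returns 26 -> []
enqueue(23) -> [23]
enqueue(19) -> [23, 19]
enqueue(30) -> [23, 19, 30]
Final queue (front to back): [23, 19, 30]


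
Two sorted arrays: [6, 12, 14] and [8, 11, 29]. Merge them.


Compare heads, take smaller each step.
Merged: [6, 8, 11, 12, 14, 29]


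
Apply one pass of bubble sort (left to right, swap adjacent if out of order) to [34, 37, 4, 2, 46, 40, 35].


After one pass: [34, 4, 2, 37, 40, 35, 46]


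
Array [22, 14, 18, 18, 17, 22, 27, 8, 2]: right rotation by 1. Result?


Right rotate by 1: [2, 22, 14, 18, 18, 17, 22, 27, 8]


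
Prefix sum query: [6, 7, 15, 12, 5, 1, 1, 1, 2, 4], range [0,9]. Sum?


Prefix sums: [0, 6, 13, 28, 40, 45, 46, 47, 48, 50, 54]
Sum[0..9] = prefix[10] - prefix[0] = 54 - 0 = 54


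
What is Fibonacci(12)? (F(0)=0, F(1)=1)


F(n)=F(n-1)+F(n-2)
...F(10)=55, F(11)=89, F(12)=144


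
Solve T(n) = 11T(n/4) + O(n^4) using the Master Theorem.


a=11, b=4, c=4. log_4(11)=1.730 < c=4. Case 3: O(n^c) = O(n^4)
Complexity: O(n^4)


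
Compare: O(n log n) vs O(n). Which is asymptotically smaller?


linear grows slower than linearithmic
O(n) is asymptotically smaller; O(n log n) grows faster


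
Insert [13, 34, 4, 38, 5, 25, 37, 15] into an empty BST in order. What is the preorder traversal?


Root = 13; build tree by BST insertion.
Preorder traversal: [13, 4, 5, 34, 25, 15, 38, 37]


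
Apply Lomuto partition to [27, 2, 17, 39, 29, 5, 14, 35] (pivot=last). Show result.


Elements <= 35 go left of pivot.
Result: [27, 2, 17, 29, 5, 14, 35, 39], pivot at index 6


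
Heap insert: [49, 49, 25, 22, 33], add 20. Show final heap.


Append 20: [49, 49, 25, 22, 33, 20]
Bubble up: no swaps needed
Result: [49, 49, 25, 22, 33, 20]


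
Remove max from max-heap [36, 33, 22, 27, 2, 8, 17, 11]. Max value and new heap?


Max = 36
Replace root with last, heapify down
Resulting heap: [33, 27, 22, 11, 2, 8, 17]


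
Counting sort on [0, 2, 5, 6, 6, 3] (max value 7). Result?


Count array: [1, 0, 1, 1, 0, 1, 2, 0]
Reconstruct: [0, 2, 3, 5, 6, 6]


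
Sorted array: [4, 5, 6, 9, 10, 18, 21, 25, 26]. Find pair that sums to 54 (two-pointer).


Two pointers: lo=0, hi=8
No pair sums to 54


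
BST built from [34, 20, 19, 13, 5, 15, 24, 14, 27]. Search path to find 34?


BST root = 34
Search for 34: compare at each node
Path: [34]


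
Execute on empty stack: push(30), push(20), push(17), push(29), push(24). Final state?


push(30) -> [30]
push(20) -> [30, 20]
push(17) -> [30, 20, 17]
push(29) -> [30, 20, 17, 29]
push(24) -> [30, 20, 17, 29, 24]
Final stack (bottom to top): [30, 20, 17, 29, 24]


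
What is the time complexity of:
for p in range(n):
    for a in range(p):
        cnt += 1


Per nesting level: O(n) * O(n) [triangular over p] = O(n^2)
Complexity: O(n^2)


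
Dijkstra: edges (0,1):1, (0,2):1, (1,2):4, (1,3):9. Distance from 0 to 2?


Dijkstra from 0:
Distances: {0: 0, 1: 1, 2: 1, 3: 10}
Shortest distance to 2 = 1, path = [0, 2]


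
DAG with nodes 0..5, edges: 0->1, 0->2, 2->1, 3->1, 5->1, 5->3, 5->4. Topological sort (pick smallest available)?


Kahn's algorithm, process smallest node first
Order: [0, 2, 5, 3, 1, 4]


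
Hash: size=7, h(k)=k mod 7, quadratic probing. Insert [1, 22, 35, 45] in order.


Insertions: 1->slot 1; 22->slot 2; 35->slot 0; 45->slot 3
Table: [35, 1, 22, 45, None, None, None]


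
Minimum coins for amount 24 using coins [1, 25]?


dp[0]=0; dp[i]=1+min(dp[i-c] for c in coins)
...dp[19]=19, dp[20]=20, dp[21]=21, dp[22]=22, dp[23]=23, dp[24]=24
Minimum coins for 24 = 24


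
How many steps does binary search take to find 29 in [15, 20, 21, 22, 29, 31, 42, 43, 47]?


Search for 29:
[0,8] mid=4 arr[4]=29
Total: 1 comparisons


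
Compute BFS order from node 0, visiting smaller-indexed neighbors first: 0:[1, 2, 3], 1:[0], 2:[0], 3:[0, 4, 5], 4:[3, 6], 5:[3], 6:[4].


BFS queue: start with [0]
Visit order: [0, 1, 2, 3, 4, 5, 6]


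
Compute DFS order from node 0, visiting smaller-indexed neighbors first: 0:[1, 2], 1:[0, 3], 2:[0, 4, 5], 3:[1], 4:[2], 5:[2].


DFS stack-based: start with [0]
Visit order: [0, 1, 3, 2, 4, 5]


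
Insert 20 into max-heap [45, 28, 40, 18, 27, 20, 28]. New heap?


Append 20: [45, 28, 40, 18, 27, 20, 28, 20]
Bubble up: swap idx 7(20) with idx 3(18)
Result: [45, 28, 40, 20, 27, 20, 28, 18]


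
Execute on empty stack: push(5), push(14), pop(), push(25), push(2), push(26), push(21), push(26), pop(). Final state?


push(5) -> [5]
push(14) -> [5, 14]
pop() returns 14 -> [5]
push(25) -> [5, 25]
push(2) -> [5, 25, 2]
push(26) -> [5, 25, 2, 26]
push(21) -> [5, 25, 2, 26, 21]
push(26) -> [5, 25, 2, 26, 21, 26]
pop() returns 26 -> [5, 25, 2, 26, 21]
Final stack (bottom to top): [5, 25, 2, 26, 21]


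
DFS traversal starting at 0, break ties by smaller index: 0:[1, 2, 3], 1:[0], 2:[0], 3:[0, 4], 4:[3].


DFS stack-based: start with [0]
Visit order: [0, 1, 2, 3, 4]


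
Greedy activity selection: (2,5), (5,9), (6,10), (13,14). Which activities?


Greedy: pick earliest-ending, then skip overlaps.
Selected (3 activities): [(2, 5), (5, 9), (13, 14)]


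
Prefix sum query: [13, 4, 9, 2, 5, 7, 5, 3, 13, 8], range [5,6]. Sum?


Prefix sums: [0, 13, 17, 26, 28, 33, 40, 45, 48, 61, 69]
Sum[5..6] = prefix[7] - prefix[5] = 45 - 33 = 12


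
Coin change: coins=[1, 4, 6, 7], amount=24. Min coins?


dp[0]=0; dp[i]=1+min(dp[i-c] for c in coins)
...dp[19]=3, dp[20]=3, dp[21]=3, dp[22]=4, dp[23]=4, dp[24]=4
Minimum coins for 24 = 4


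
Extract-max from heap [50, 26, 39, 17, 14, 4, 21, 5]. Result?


Max = 50
Replace root with last, heapify down
Resulting heap: [39, 26, 21, 17, 14, 4, 5]


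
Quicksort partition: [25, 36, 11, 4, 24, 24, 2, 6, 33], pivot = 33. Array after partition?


Elements <= 33 go left of pivot.
Result: [25, 11, 4, 24, 24, 2, 6, 33, 36], pivot at index 7


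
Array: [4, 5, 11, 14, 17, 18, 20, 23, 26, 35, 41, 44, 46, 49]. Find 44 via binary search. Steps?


Search for 44:
[0,13] mid=6 arr[6]=20
[7,13] mid=10 arr[10]=41
[11,13] mid=12 arr[12]=46
[11,11] mid=11 arr[11]=44
Total: 4 comparisons


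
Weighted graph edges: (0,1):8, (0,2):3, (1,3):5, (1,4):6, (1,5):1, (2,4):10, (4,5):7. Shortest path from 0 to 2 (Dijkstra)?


Dijkstra from 0:
Distances: {0: 0, 1: 8, 2: 3, 3: 13, 4: 13, 5: 9}
Shortest distance to 2 = 3, path = [0, 2]


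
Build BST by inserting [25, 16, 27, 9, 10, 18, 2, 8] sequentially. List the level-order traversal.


Root = 25; build tree by BST insertion.
Level-Order traversal: [25, 16, 27, 9, 18, 2, 10, 8]


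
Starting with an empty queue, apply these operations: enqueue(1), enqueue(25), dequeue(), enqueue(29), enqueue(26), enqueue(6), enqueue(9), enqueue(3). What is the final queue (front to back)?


enqueue(1) -> [1]
enqueue(25) -> [1, 25]
dequeue() returns 1 -> [25]
enqueue(29) -> [25, 29]
enqueue(26) -> [25, 29, 26]
enqueue(6) -> [25, 29, 26, 6]
enqueue(9) -> [25, 29, 26, 6, 9]
enqueue(3) -> [25, 29, 26, 6, 9, 3]
Final queue (front to back): [25, 29, 26, 6, 9, 3]


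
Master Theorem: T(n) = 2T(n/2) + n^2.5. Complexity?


a=2, b=2, c=2.5. log_2(2)=1 < c=2.5. Case 3: O(n^c) = O(n^2.500)
Complexity: O(n^2.500)


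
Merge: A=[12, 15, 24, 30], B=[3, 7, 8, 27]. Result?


Compare heads, take smaller each step.
Merged: [3, 7, 8, 12, 15, 24, 27, 30]


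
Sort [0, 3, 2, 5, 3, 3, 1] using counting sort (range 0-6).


Count array: [1, 1, 1, 3, 0, 1, 0]
Reconstruct: [0, 1, 2, 3, 3, 3, 5]


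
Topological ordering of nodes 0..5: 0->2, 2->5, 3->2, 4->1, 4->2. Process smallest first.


Kahn's algorithm, process smallest node first
Order: [0, 3, 4, 1, 2, 5]


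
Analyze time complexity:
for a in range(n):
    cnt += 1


Per nesting level: O(n) = O(n)
Complexity: O(n)


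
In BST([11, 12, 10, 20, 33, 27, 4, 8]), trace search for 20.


BST root = 11
Search for 20: compare at each node
Path: [11, 12, 20]


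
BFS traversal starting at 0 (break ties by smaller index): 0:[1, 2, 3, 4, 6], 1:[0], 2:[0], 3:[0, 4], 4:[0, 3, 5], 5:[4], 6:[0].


BFS queue: start with [0]
Visit order: [0, 1, 2, 3, 4, 6, 5]


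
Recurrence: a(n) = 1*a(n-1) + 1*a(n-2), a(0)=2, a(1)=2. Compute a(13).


Build bottom-up:
...a(11)=288, a(12)=466, a(13)=1*466+1*288=754


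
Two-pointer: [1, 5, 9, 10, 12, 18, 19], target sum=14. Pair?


Two pointers: lo=0, hi=6
Found pair: (5, 9) summing to 14


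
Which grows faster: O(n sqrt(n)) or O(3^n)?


n^1.5 grows slower than exponential (base 3)
O(n sqrt(n)) is asymptotically smaller; O(3^n) grows faster


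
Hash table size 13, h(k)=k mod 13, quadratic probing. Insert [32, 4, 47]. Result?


Insertions: 32->slot 6; 4->slot 4; 47->slot 8
Table: [None, None, None, None, 4, None, 32, None, 47, None, None, None, None]


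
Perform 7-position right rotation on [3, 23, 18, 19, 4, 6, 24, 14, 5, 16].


Right rotate by 7: [19, 4, 6, 24, 14, 5, 16, 3, 23, 18]


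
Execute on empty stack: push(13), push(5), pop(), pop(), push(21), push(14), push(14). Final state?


push(13) -> [13]
push(5) -> [13, 5]
pop() returns 5 -> [13]
pop() returns 13 -> []
push(21) -> [21]
push(14) -> [21, 14]
push(14) -> [21, 14, 14]
Final stack (bottom to top): [21, 14, 14]


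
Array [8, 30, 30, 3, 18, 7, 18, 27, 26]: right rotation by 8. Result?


Right rotate by 8: [30, 30, 3, 18, 7, 18, 27, 26, 8]


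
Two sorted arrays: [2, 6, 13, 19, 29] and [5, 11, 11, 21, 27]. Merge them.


Compare heads, take smaller each step.
Merged: [2, 5, 6, 11, 11, 13, 19, 21, 27, 29]


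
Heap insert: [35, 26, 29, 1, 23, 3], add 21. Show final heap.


Append 21: [35, 26, 29, 1, 23, 3, 21]
Bubble up: no swaps needed
Result: [35, 26, 29, 1, 23, 3, 21]


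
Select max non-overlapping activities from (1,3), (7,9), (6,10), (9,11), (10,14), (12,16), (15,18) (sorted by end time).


Greedy: pick earliest-ending, then skip overlaps.
Selected (4 activities): [(1, 3), (7, 9), (9, 11), (12, 16)]
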